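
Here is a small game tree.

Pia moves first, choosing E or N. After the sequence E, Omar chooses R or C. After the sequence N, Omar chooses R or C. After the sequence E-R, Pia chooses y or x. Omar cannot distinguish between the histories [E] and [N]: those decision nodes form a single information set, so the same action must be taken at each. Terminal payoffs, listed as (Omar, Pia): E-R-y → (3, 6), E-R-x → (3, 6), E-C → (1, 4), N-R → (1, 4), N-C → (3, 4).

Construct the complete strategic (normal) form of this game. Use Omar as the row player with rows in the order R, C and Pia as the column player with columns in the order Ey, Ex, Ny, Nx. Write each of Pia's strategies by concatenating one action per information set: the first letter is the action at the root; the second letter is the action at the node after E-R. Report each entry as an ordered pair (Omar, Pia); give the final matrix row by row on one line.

           Ey       Ex       Ny       Nx
   R    (3,6)    (3,6)    (1,4)    (1,4)
   C    (1,4)    (1,4)    (3,4)    (3,4)

R: (3,6) (3,6) (1,4) (1,4) | C: (1,4) (1,4) (3,4) (3,4)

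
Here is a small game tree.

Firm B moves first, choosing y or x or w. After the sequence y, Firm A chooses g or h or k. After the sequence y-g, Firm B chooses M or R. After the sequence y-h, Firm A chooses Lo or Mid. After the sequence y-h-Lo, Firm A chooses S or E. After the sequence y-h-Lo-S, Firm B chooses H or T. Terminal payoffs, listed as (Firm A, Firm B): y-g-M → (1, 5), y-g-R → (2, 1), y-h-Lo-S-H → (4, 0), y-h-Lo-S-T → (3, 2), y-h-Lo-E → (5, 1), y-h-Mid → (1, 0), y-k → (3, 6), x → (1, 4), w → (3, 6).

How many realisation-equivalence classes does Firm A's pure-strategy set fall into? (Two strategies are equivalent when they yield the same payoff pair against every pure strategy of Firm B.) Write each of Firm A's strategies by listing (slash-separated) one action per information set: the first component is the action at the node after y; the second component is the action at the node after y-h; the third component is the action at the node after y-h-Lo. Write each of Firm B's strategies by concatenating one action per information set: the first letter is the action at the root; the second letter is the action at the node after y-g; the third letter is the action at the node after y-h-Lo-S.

5

Firm A has 12 pure strategies: g/Lo/S, g/Lo/E, g/Mid/S, g/Mid/E, h/Lo/S, h/Lo/E, h/Mid/S, h/Mid/E, k/Lo/S, k/Lo/E, k/Mid/S, k/Mid/E. Columns: yMH, yMT, yRH, yRT, xMH, xMT, xRH, xRT, wMH, wMT, wRH, wRT.
{g/Lo/S, g/Lo/E, g/Mid/S, g/Mid/E} → row (1,5) (1,5) (2,1) (2,1) (1,4) (1,4) (1,4) (1,4) (3,6) (3,6) (3,6) (3,6)
{h/Lo/S} → row (4,0) (3,2) (4,0) (3,2) (1,4) (1,4) (1,4) (1,4) (3,6) (3,6) (3,6) (3,6)
{h/Lo/E} → row (5,1) (5,1) (5,1) (5,1) (1,4) (1,4) (1,4) (1,4) (3,6) (3,6) (3,6) (3,6)
{h/Mid/S, h/Mid/E} → row (1,0) (1,0) (1,0) (1,0) (1,4) (1,4) (1,4) (1,4) (3,6) (3,6) (3,6) (3,6)
{k/Lo/S, k/Lo/E, k/Mid/S, k/Mid/E} → row (3,6) (3,6) (3,6) (3,6) (1,4) (1,4) (1,4) (1,4) (3,6) (3,6) (3,6) (3,6)
That's 5 distinct rows out of 12 strategies.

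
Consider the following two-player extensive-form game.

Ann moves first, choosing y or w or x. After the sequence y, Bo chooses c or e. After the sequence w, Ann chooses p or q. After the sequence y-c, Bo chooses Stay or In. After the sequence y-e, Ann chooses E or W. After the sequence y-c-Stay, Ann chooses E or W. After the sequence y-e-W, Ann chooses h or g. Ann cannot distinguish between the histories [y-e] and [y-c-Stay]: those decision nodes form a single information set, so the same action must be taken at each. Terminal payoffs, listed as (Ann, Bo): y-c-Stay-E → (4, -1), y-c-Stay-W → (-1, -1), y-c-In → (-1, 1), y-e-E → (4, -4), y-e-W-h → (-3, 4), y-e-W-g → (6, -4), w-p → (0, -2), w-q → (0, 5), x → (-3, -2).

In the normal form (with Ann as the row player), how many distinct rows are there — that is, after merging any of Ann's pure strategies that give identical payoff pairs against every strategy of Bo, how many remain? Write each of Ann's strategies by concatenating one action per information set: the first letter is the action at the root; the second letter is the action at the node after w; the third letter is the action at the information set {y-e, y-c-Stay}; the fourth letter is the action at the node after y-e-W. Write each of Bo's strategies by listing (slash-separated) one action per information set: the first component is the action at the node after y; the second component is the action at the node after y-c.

Ann has 24 pure strategies: ypEh, ypEg, ypWh, ypWg, yqEh, yqEg, yqWh, yqWg, wpEh, wpEg, wpWh, wpWg, wqEh, wqEg, wqWh, wqWg, xpEh, xpEg, xpWh, xpWg, xqEh, xqEg, xqWh, xqWg. Columns: c/Stay, c/In, e/Stay, e/In.
{ypEh, ypEg, yqEh, yqEg} → row (4,-1) (-1,1) (4,-4) (4,-4)
{ypWh, yqWh} → row (-1,-1) (-1,1) (-3,4) (-3,4)
{ypWg, yqWg} → row (-1,-1) (-1,1) (6,-4) (6,-4)
{wpEh, wpEg, wpWh, wpWg} → row (0,-2) (0,-2) (0,-2) (0,-2)
{wqEh, wqEg, wqWh, wqWg} → row (0,5) (0,5) (0,5) (0,5)
{xpEh, xpEg, xpWh, xpWg, xqEh, xqEg, xqWh, xqWg} → row (-3,-2) (-3,-2) (-3,-2) (-3,-2)
That's 6 distinct rows out of 24 strategies.

6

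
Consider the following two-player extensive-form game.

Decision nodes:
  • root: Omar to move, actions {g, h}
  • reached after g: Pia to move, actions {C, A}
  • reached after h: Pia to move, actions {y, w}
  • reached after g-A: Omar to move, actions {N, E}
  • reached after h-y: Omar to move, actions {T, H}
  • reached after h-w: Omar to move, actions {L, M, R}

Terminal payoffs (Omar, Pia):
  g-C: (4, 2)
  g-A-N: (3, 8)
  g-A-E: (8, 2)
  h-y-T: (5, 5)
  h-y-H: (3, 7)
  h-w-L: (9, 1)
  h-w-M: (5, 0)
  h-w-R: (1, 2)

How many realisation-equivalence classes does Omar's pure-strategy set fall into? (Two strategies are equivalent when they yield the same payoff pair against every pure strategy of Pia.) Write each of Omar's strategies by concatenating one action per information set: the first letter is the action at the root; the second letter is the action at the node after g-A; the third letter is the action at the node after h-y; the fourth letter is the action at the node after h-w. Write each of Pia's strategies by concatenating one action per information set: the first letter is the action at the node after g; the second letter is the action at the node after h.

8

Omar has 24 pure strategies: gNTL, gNTM, gNTR, gNHL, gNHM, gNHR, gETL, gETM, gETR, gEHL, gEHM, gEHR, hNTL, hNTM, hNTR, hNHL, hNHM, hNHR, hETL, hETM, hETR, hEHL, hEHM, hEHR. Columns: Cy, Cw, Ay, Aw.
{gNTL, gNTM, gNTR, gNHL, gNHM, gNHR} → row (4,2) (4,2) (3,8) (3,8)
{gETL, gETM, gETR, gEHL, gEHM, gEHR} → row (4,2) (4,2) (8,2) (8,2)
{hNTL, hETL} → row (5,5) (9,1) (5,5) (9,1)
{hNTM, hETM} → row (5,5) (5,0) (5,5) (5,0)
{hNTR, hETR} → row (5,5) (1,2) (5,5) (1,2)
{hNHL, hEHL} → row (3,7) (9,1) (3,7) (9,1)
{hNHM, hEHM} → row (3,7) (5,0) (3,7) (5,0)
{hNHR, hEHR} → row (3,7) (1,2) (3,7) (1,2)
That's 8 distinct rows out of 24 strategies.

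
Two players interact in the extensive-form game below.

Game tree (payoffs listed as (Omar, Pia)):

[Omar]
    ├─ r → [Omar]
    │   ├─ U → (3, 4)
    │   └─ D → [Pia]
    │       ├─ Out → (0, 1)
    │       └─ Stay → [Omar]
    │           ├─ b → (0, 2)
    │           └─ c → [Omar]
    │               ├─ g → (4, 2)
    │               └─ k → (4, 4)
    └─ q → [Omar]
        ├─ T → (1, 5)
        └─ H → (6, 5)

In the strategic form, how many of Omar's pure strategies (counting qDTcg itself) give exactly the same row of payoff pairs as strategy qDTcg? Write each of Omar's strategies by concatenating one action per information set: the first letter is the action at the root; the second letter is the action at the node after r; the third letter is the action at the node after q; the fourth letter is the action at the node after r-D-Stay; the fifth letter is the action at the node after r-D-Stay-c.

8

Row for qDTcg (columns Out, Stay): (1,5) (1,5).
Under qDTcg, Omar's choice at the node after r and at the node after r-D-Stay and at the node after r-D-Stay-c can never be reached regardless of what Pia does, so varying those choices leaves every outcome unchanged.
Holding the reachable choices fixed and varying the unreachable ones freely already gives 2 × 2 × 2 = 8 equivalent strategies.
No other strategy reproduces this row, so those 8 are the full class: qUTbg, qUTbk, qUTcg, qUTck, qDTbg, qDTbk, qDTcg, qDTck.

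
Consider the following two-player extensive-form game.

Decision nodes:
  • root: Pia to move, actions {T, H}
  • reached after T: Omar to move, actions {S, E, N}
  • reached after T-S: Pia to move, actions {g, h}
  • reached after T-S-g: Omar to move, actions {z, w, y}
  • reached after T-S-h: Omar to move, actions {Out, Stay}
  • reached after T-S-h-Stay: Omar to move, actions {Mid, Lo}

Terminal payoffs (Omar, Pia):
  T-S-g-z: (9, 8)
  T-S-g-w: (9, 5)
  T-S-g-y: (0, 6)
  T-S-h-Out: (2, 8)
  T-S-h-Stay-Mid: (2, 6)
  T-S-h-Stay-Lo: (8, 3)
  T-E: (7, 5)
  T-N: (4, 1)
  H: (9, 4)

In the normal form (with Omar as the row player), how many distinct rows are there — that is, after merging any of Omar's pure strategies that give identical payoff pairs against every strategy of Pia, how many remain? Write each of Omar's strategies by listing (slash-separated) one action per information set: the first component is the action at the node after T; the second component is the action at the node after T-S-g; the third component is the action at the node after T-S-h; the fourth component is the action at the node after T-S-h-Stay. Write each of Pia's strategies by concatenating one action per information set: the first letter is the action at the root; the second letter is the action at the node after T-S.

11

Omar has 36 pure strategies: S/z/Out/Mid, S/z/Out/Lo, S/z/Stay/Mid, S/z/Stay/Lo, S/w/Out/Mid, S/w/Out/Lo, S/w/Stay/Mid, S/w/Stay/Lo, S/y/Out/Mid, S/y/Out/Lo, S/y/Stay/Mid, S/y/Stay/Lo, E/z/Out/Mid, E/z/Out/Lo, E/z/Stay/Mid, E/z/Stay/Lo, E/w/Out/Mid, E/w/Out/Lo, E/w/Stay/Mid, E/w/Stay/Lo, E/y/Out/Mid, E/y/Out/Lo, E/y/Stay/Mid, E/y/Stay/Lo, N/z/Out/Mid, N/z/Out/Lo, N/z/Stay/Mid, N/z/Stay/Lo, N/w/Out/Mid, N/w/Out/Lo, N/w/Stay/Mid, N/w/Stay/Lo, N/y/Out/Mid, N/y/Out/Lo, N/y/Stay/Mid, N/y/Stay/Lo. Columns: Tg, Th, Hg, Hh.
{S/z/Out/Mid, S/z/Out/Lo} → row (9,8) (2,8) (9,4) (9,4)
{S/z/Stay/Mid} → row (9,8) (2,6) (9,4) (9,4)
{S/z/Stay/Lo} → row (9,8) (8,3) (9,4) (9,4)
{S/w/Out/Mid, S/w/Out/Lo} → row (9,5) (2,8) (9,4) (9,4)
{S/w/Stay/Mid} → row (9,5) (2,6) (9,4) (9,4)
{S/w/Stay/Lo} → row (9,5) (8,3) (9,4) (9,4)
{S/y/Out/Mid, S/y/Out/Lo} → row (0,6) (2,8) (9,4) (9,4)
{S/y/Stay/Mid} → row (0,6) (2,6) (9,4) (9,4)
{S/y/Stay/Lo} → row (0,6) (8,3) (9,4) (9,4)
{E/z/Out/Mid, E/z/Out/Lo, E/z/Stay/Mid, E/z/Stay/Lo, E/w/Out/Mid, E/w/Out/Lo, E/w/Stay/Mid, E/w/Stay/Lo, E/y/Out/Mid, E/y/Out/Lo, E/y/Stay/Mid, E/y/Stay/Lo} → row (7,5) (7,5) (9,4) (9,4)
{N/z/Out/Mid, N/z/Out/Lo, N/z/Stay/Mid, N/z/Stay/Lo, N/w/Out/Mid, N/w/Out/Lo, N/w/Stay/Mid, N/w/Stay/Lo, N/y/Out/Mid, N/y/Out/Lo, N/y/Stay/Mid, N/y/Stay/Lo} → row (4,1) (4,1) (9,4) (9,4)
That's 11 distinct rows out of 36 strategies.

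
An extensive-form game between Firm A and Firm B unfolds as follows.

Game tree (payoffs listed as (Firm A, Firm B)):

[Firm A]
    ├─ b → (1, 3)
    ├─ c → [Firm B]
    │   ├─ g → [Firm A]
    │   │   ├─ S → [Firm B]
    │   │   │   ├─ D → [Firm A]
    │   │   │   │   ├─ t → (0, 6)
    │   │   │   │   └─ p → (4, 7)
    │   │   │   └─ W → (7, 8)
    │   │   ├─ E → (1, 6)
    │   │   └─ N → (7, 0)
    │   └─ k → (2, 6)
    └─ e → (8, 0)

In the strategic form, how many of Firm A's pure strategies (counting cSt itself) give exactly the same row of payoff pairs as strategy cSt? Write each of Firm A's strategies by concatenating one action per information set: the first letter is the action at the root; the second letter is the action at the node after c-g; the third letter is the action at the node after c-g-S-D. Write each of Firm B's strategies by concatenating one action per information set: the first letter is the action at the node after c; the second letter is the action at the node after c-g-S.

Row for cSt (columns gD, gW, kD, kW): (0,6) (7,8) (2,6) (2,6).
Every one of Firm A's information sets is on the play path for some reply by Firm B when Firm A follows cSt.
Changing the action at any of them therefore changes at least one column, so only cSt itself gives this row.

1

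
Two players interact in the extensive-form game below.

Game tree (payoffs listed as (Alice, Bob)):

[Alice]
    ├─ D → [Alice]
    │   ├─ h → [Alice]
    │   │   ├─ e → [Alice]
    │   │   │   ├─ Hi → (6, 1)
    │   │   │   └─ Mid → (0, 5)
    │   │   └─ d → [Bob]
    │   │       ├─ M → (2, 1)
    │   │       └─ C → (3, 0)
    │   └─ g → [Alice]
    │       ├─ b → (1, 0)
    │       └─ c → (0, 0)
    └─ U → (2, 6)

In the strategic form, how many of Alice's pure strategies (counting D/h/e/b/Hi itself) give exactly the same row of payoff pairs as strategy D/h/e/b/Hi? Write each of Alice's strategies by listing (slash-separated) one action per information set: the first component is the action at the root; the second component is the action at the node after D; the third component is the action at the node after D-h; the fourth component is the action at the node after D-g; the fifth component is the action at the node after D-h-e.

2

Row for D/h/e/b/Hi (columns M, C): (6,1) (6,1).
Under D/h/e/b/Hi, Alice's choice at the node after D-g can never be reached regardless of what Bob does, so varying those choices leaves every outcome unchanged.
Holding the reachable choices fixed and varying the unreachable one freely already gives 2 equivalent strategies.
No other strategy reproduces this row, so those 2 are the full class: D/h/e/b/Hi, D/h/e/c/Hi.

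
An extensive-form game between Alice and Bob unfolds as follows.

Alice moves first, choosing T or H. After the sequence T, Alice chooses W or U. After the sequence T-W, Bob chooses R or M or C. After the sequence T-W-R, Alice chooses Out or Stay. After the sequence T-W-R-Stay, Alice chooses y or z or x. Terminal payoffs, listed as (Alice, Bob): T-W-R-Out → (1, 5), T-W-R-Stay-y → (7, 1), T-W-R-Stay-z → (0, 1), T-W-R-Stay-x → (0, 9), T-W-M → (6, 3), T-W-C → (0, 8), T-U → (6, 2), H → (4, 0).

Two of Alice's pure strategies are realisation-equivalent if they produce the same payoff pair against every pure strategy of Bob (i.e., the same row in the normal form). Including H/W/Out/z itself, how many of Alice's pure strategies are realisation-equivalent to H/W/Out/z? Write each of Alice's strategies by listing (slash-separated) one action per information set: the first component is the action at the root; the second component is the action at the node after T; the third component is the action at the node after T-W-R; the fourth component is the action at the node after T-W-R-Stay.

12

Row for H/W/Out/z (columns R, M, C): (4,0) (4,0) (4,0).
Under H/W/Out/z, Alice's choice at the node after T and at the node after T-W-R and at the node after T-W-R-Stay can never be reached regardless of what Bob does, so varying those choices leaves every outcome unchanged.
Holding the reachable choices fixed and varying the unreachable ones freely already gives 2 × 2 × 3 = 12 equivalent strategies.
No other strategy reproduces this row, so those 12 are the full class: H/W/Out/y, H/W/Out/z, H/W/Out/x, H/W/Stay/y, H/W/Stay/z, H/W/Stay/x, H/U/Out/y, H/U/Out/z, H/U/Out/x, H/U/Stay/y, H/U/Stay/z, H/U/Stay/x.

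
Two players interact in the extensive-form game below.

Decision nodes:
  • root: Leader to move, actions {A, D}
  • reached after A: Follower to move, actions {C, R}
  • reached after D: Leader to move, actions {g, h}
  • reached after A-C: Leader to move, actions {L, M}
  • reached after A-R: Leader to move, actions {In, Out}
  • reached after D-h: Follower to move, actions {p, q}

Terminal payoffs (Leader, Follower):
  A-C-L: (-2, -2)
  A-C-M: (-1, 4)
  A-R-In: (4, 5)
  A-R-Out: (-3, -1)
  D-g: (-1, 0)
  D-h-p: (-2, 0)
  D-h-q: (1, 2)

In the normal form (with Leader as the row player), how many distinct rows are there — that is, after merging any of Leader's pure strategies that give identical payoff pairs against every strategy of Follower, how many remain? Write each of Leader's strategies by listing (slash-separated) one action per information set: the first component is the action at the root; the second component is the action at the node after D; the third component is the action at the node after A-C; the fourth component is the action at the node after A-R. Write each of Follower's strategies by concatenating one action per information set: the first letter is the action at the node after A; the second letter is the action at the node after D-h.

6

Leader has 16 pure strategies: A/g/L/In, A/g/L/Out, A/g/M/In, A/g/M/Out, A/h/L/In, A/h/L/Out, A/h/M/In, A/h/M/Out, D/g/L/In, D/g/L/Out, D/g/M/In, D/g/M/Out, D/h/L/In, D/h/L/Out, D/h/M/In, D/h/M/Out. Columns: Cp, Cq, Rp, Rq.
{A/g/L/In, A/h/L/In} → row (-2,-2) (-2,-2) (4,5) (4,5)
{A/g/L/Out, A/h/L/Out} → row (-2,-2) (-2,-2) (-3,-1) (-3,-1)
{A/g/M/In, A/h/M/In} → row (-1,4) (-1,4) (4,5) (4,5)
{A/g/M/Out, A/h/M/Out} → row (-1,4) (-1,4) (-3,-1) (-3,-1)
{D/g/L/In, D/g/L/Out, D/g/M/In, D/g/M/Out} → row (-1,0) (-1,0) (-1,0) (-1,0)
{D/h/L/In, D/h/L/Out, D/h/M/In, D/h/M/Out} → row (-2,0) (1,2) (-2,0) (1,2)
That's 6 distinct rows out of 16 strategies.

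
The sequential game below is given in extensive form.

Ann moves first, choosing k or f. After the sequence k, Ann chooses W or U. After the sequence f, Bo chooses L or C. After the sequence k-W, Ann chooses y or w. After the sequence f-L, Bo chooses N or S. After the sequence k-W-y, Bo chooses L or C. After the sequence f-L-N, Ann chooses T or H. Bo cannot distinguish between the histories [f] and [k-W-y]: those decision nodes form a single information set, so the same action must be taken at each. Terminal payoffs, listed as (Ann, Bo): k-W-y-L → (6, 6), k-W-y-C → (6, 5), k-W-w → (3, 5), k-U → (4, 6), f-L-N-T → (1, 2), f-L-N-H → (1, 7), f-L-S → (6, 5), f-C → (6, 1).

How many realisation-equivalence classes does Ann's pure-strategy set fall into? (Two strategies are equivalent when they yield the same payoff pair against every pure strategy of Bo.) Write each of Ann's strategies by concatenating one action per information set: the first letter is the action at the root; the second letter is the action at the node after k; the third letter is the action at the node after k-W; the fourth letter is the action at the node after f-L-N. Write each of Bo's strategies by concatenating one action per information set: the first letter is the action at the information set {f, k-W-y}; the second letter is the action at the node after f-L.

5

Ann has 16 pure strategies: kWyT, kWyH, kWwT, kWwH, kUyT, kUyH, kUwT, kUwH, fWyT, fWyH, fWwT, fWwH, fUyT, fUyH, fUwT, fUwH. Columns: LN, LS, CN, CS.
{kWyT, kWyH} → row (6,6) (6,6) (6,5) (6,5)
{kWwT, kWwH} → row (3,5) (3,5) (3,5) (3,5)
{kUyT, kUyH, kUwT, kUwH} → row (4,6) (4,6) (4,6) (4,6)
{fWyT, fWwT, fUyT, fUwT} → row (1,2) (6,5) (6,1) (6,1)
{fWyH, fWwH, fUyH, fUwH} → row (1,7) (6,5) (6,1) (6,1)
That's 5 distinct rows out of 16 strategies.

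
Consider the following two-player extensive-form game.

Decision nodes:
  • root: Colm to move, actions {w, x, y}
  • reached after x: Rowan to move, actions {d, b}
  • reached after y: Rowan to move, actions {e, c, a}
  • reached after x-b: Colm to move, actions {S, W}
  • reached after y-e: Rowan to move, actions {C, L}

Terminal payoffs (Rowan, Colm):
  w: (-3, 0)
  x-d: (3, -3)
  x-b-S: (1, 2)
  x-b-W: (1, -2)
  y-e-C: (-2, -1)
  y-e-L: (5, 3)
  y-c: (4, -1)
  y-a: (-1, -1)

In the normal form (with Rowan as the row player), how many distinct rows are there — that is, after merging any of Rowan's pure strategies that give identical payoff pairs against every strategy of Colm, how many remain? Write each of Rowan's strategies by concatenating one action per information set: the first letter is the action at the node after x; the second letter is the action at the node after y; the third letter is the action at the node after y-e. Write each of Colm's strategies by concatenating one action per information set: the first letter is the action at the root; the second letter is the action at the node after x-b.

8

Rowan has 12 pure strategies: deC, deL, dcC, dcL, daC, daL, beC, beL, bcC, bcL, baC, baL. Columns: wS, wW, xS, xW, yS, yW.
{deC} → row (-3,0) (-3,0) (3,-3) (3,-3) (-2,-1) (-2,-1)
{deL} → row (-3,0) (-3,0) (3,-3) (3,-3) (5,3) (5,3)
{dcC, dcL} → row (-3,0) (-3,0) (3,-3) (3,-3) (4,-1) (4,-1)
{daC, daL} → row (-3,0) (-3,0) (3,-3) (3,-3) (-1,-1) (-1,-1)
{beC} → row (-3,0) (-3,0) (1,2) (1,-2) (-2,-1) (-2,-1)
{beL} → row (-3,0) (-3,0) (1,2) (1,-2) (5,3) (5,3)
{bcC, bcL} → row (-3,0) (-3,0) (1,2) (1,-2) (4,-1) (4,-1)
{baC, baL} → row (-3,0) (-3,0) (1,2) (1,-2) (-1,-1) (-1,-1)
That's 8 distinct rows out of 12 strategies.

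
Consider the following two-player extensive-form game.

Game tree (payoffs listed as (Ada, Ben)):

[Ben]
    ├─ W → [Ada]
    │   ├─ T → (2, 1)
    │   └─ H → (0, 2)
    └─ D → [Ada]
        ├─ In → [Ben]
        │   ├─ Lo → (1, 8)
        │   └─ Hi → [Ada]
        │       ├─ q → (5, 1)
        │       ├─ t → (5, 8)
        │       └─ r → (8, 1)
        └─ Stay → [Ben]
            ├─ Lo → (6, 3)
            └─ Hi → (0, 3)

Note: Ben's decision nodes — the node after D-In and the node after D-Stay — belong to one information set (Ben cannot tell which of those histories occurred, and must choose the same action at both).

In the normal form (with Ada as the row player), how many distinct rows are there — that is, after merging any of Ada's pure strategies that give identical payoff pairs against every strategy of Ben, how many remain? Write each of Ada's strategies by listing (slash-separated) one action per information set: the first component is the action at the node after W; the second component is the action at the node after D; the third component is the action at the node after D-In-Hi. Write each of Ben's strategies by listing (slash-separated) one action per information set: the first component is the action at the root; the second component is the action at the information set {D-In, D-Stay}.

8

Ada has 12 pure strategies: T/In/q, T/In/t, T/In/r, T/Stay/q, T/Stay/t, T/Stay/r, H/In/q, H/In/t, H/In/r, H/Stay/q, H/Stay/t, H/Stay/r. Columns: W/Lo, W/Hi, D/Lo, D/Hi.
{T/In/q} → row (2,1) (2,1) (1,8) (5,1)
{T/In/t} → row (2,1) (2,1) (1,8) (5,8)
{T/In/r} → row (2,1) (2,1) (1,8) (8,1)
{T/Stay/q, T/Stay/t, T/Stay/r} → row (2,1) (2,1) (6,3) (0,3)
{H/In/q} → row (0,2) (0,2) (1,8) (5,1)
{H/In/t} → row (0,2) (0,2) (1,8) (5,8)
{H/In/r} → row (0,2) (0,2) (1,8) (8,1)
{H/Stay/q, H/Stay/t, H/Stay/r} → row (0,2) (0,2) (6,3) (0,3)
That's 8 distinct rows out of 12 strategies.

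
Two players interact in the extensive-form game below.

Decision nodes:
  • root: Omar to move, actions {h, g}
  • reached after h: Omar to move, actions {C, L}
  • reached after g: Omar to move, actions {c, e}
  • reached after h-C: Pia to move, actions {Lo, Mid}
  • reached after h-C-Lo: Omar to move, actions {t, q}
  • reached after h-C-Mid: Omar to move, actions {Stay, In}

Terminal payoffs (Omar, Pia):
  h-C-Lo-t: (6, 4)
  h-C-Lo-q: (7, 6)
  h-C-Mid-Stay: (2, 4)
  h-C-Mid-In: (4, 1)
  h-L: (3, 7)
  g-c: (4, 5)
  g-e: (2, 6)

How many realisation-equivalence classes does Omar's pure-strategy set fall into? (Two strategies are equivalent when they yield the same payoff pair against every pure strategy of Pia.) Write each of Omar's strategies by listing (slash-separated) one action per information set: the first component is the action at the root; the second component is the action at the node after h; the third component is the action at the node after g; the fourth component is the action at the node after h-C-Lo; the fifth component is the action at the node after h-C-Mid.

Omar has 32 pure strategies: h/C/c/t/Stay, h/C/c/t/In, h/C/c/q/Stay, h/C/c/q/In, h/C/e/t/Stay, h/C/e/t/In, h/C/e/q/Stay, h/C/e/q/In, h/L/c/t/Stay, h/L/c/t/In, h/L/c/q/Stay, h/L/c/q/In, h/L/e/t/Stay, h/L/e/t/In, h/L/e/q/Stay, h/L/e/q/In, g/C/c/t/Stay, g/C/c/t/In, g/C/c/q/Stay, g/C/c/q/In, g/C/e/t/Stay, g/C/e/t/In, g/C/e/q/Stay, g/C/e/q/In, g/L/c/t/Stay, g/L/c/t/In, g/L/c/q/Stay, g/L/c/q/In, g/L/e/t/Stay, g/L/e/t/In, g/L/e/q/Stay, g/L/e/q/In. Columns: Lo, Mid.
{h/C/c/t/Stay, h/C/e/t/Stay} → row (6,4) (2,4)
{h/C/c/t/In, h/C/e/t/In} → row (6,4) (4,1)
{h/C/c/q/Stay, h/C/e/q/Stay} → row (7,6) (2,4)
{h/C/c/q/In, h/C/e/q/In} → row (7,6) (4,1)
{h/L/c/t/Stay, h/L/c/t/In, h/L/c/q/Stay, h/L/c/q/In, h/L/e/t/Stay, h/L/e/t/In, h/L/e/q/Stay, h/L/e/q/In} → row (3,7) (3,7)
{g/C/c/t/Stay, g/C/c/t/In, g/C/c/q/Stay, g/C/c/q/In, g/L/c/t/Stay, g/L/c/t/In, g/L/c/q/Stay, g/L/c/q/In} → row (4,5) (4,5)
{g/C/e/t/Stay, g/C/e/t/In, g/C/e/q/Stay, g/C/e/q/In, g/L/e/t/Stay, g/L/e/t/In, g/L/e/q/Stay, g/L/e/q/In} → row (2,6) (2,6)
That's 7 distinct rows out of 32 strategies.

7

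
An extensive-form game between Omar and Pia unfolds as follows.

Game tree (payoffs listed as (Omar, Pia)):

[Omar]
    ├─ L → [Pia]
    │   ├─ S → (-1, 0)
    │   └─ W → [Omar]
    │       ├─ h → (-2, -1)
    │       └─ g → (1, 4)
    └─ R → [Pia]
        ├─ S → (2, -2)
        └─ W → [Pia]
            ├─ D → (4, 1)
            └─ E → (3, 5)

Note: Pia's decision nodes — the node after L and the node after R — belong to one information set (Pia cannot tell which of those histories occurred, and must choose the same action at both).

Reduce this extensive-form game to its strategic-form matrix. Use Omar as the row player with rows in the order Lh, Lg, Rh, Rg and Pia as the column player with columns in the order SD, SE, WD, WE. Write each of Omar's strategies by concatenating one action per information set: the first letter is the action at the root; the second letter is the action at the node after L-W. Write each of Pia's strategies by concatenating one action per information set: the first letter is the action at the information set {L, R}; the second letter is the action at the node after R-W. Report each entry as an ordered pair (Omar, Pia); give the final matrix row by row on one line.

Lh: (-1,0) (-1,0) (-2,-1) (-2,-1) | Lg: (-1,0) (-1,0) (1,4) (1,4) | Rh: (2,-2) (2,-2) (4,1) (3,5) | Rg: (2,-2) (2,-2) (4,1) (3,5)

Row Lh: SD→(-1,0), SE→(-1,0), WD→(-2,-1), WE→(-2,-1)
Row Lg: SD→(-1,0), SE→(-1,0), WD→(1,4), WE→(1,4)
Row Rh: SD→(2,-2), SE→(2,-2), WD→(4,1), WE→(3,5)
Row Rg: SD→(2,-2), SE→(2,-2), WD→(4,1), WE→(3,5)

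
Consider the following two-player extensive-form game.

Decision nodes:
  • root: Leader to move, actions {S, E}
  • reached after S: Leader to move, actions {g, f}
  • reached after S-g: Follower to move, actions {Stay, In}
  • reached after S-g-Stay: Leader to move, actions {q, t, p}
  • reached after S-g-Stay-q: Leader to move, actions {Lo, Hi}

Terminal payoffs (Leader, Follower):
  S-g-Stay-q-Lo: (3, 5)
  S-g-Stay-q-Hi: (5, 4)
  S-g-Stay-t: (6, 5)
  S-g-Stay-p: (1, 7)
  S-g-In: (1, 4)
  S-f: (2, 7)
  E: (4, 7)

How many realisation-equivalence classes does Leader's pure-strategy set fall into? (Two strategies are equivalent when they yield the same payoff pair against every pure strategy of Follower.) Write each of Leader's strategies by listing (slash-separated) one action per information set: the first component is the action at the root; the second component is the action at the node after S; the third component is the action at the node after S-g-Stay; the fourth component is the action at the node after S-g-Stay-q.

6

Leader has 24 pure strategies: S/g/q/Lo, S/g/q/Hi, S/g/t/Lo, S/g/t/Hi, S/g/p/Lo, S/g/p/Hi, S/f/q/Lo, S/f/q/Hi, S/f/t/Lo, S/f/t/Hi, S/f/p/Lo, S/f/p/Hi, E/g/q/Lo, E/g/q/Hi, E/g/t/Lo, E/g/t/Hi, E/g/p/Lo, E/g/p/Hi, E/f/q/Lo, E/f/q/Hi, E/f/t/Lo, E/f/t/Hi, E/f/p/Lo, E/f/p/Hi. Columns: Stay, In.
{S/g/q/Lo} → row (3,5) (1,4)
{S/g/q/Hi} → row (5,4) (1,4)
{S/g/t/Lo, S/g/t/Hi} → row (6,5) (1,4)
{S/g/p/Lo, S/g/p/Hi} → row (1,7) (1,4)
{S/f/q/Lo, S/f/q/Hi, S/f/t/Lo, S/f/t/Hi, S/f/p/Lo, S/f/p/Hi} → row (2,7) (2,7)
{E/g/q/Lo, E/g/q/Hi, E/g/t/Lo, E/g/t/Hi, E/g/p/Lo, E/g/p/Hi, E/f/q/Lo, E/f/q/Hi, E/f/t/Lo, E/f/t/Hi, E/f/p/Lo, E/f/p/Hi} → row (4,7) (4,7)
That's 6 distinct rows out of 24 strategies.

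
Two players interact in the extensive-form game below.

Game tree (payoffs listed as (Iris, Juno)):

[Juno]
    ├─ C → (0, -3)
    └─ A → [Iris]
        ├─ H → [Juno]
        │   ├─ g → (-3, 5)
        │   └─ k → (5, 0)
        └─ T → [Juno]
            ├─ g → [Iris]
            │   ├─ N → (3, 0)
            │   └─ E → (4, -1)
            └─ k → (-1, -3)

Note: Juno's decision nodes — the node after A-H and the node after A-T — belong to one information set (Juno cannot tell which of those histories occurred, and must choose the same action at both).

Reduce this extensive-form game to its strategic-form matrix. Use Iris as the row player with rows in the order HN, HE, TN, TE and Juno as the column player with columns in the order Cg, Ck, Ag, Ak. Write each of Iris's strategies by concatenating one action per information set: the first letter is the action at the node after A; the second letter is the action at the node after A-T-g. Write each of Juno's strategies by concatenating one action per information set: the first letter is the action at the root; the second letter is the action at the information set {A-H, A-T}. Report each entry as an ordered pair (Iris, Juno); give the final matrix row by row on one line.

HN: (0,-3) (0,-3) (-3,5) (5,0) | HE: (0,-3) (0,-3) (-3,5) (5,0) | TN: (0,-3) (0,-3) (3,0) (-1,-3) | TE: (0,-3) (0,-3) (4,-1) (-1,-3)

Row HN: Cg→(0,-3), Ck→(0,-3), Ag→(-3,5), Ak→(5,0)
Row HE: Cg→(0,-3), Ck→(0,-3), Ag→(-3,5), Ak→(5,0)
Row TN: Cg→(0,-3), Ck→(0,-3), Ag→(3,0), Ak→(-1,-3)
Row TE: Cg→(0,-3), Ck→(0,-3), Ag→(4,-1), Ak→(-1,-3)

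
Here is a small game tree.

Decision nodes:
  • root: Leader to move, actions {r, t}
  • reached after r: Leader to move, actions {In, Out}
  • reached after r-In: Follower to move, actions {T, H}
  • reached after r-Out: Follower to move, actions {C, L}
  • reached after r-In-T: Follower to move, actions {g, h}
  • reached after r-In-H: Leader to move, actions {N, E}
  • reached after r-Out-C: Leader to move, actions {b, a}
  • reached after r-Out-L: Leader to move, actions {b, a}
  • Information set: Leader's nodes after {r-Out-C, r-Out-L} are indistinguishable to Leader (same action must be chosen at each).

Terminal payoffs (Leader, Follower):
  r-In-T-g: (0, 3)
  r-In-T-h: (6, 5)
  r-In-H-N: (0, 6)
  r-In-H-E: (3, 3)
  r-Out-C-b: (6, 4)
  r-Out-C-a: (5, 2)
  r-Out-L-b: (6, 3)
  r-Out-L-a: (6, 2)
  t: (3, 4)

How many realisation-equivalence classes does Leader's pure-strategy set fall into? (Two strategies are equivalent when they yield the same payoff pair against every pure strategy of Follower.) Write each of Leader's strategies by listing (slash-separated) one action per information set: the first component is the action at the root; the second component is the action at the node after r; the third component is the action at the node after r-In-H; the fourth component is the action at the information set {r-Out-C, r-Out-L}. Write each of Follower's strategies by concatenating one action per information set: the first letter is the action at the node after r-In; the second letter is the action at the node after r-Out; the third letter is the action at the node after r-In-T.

5

Leader has 16 pure strategies: r/In/N/b, r/In/N/a, r/In/E/b, r/In/E/a, r/Out/N/b, r/Out/N/a, r/Out/E/b, r/Out/E/a, t/In/N/b, t/In/N/a, t/In/E/b, t/In/E/a, t/Out/N/b, t/Out/N/a, t/Out/E/b, t/Out/E/a. Columns: TCg, TCh, TLg, TLh, HCg, HCh, HLg, HLh.
{r/In/N/b, r/In/N/a} → row (0,3) (6,5) (0,3) (6,5) (0,6) (0,6) (0,6) (0,6)
{r/In/E/b, r/In/E/a} → row (0,3) (6,5) (0,3) (6,5) (3,3) (3,3) (3,3) (3,3)
{r/Out/N/b, r/Out/E/b} → row (6,4) (6,4) (6,3) (6,3) (6,4) (6,4) (6,3) (6,3)
{r/Out/N/a, r/Out/E/a} → row (5,2) (5,2) (6,2) (6,2) (5,2) (5,2) (6,2) (6,2)
{t/In/N/b, t/In/N/a, t/In/E/b, t/In/E/a, t/Out/N/b, t/Out/N/a, t/Out/E/b, t/Out/E/a} → row (3,4) (3,4) (3,4) (3,4) (3,4) (3,4) (3,4) (3,4)
That's 5 distinct rows out of 16 strategies.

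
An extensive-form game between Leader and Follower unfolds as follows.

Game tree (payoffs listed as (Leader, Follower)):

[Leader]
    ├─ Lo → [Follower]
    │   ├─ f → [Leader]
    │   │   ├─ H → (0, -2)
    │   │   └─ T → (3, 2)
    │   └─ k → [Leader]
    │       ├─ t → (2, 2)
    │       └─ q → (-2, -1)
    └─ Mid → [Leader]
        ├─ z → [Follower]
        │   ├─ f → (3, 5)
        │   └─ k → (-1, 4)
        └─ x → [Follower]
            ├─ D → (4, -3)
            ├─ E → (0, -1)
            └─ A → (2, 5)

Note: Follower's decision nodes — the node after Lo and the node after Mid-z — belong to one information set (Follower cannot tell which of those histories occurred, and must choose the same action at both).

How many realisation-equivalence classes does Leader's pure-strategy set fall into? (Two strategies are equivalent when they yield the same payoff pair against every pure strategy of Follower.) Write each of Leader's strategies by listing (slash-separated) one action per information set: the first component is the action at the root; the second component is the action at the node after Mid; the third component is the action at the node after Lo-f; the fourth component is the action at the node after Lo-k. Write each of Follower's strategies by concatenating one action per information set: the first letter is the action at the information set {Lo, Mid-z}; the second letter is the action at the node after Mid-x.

Leader has 16 pure strategies: Lo/z/H/t, Lo/z/H/q, Lo/z/T/t, Lo/z/T/q, Lo/x/H/t, Lo/x/H/q, Lo/x/T/t, Lo/x/T/q, Mid/z/H/t, Mid/z/H/q, Mid/z/T/t, Mid/z/T/q, Mid/x/H/t, Mid/x/H/q, Mid/x/T/t, Mid/x/T/q. Columns: fD, fE, fA, kD, kE, kA.
{Lo/z/H/t, Lo/x/H/t} → row (0,-2) (0,-2) (0,-2) (2,2) (2,2) (2,2)
{Lo/z/H/q, Lo/x/H/q} → row (0,-2) (0,-2) (0,-2) (-2,-1) (-2,-1) (-2,-1)
{Lo/z/T/t, Lo/x/T/t} → row (3,2) (3,2) (3,2) (2,2) (2,2) (2,2)
{Lo/z/T/q, Lo/x/T/q} → row (3,2) (3,2) (3,2) (-2,-1) (-2,-1) (-2,-1)
{Mid/z/H/t, Mid/z/H/q, Mid/z/T/t, Mid/z/T/q} → row (3,5) (3,5) (3,5) (-1,4) (-1,4) (-1,4)
{Mid/x/H/t, Mid/x/H/q, Mid/x/T/t, Mid/x/T/q} → row (4,-3) (0,-1) (2,5) (4,-3) (0,-1) (2,5)
That's 6 distinct rows out of 16 strategies.

6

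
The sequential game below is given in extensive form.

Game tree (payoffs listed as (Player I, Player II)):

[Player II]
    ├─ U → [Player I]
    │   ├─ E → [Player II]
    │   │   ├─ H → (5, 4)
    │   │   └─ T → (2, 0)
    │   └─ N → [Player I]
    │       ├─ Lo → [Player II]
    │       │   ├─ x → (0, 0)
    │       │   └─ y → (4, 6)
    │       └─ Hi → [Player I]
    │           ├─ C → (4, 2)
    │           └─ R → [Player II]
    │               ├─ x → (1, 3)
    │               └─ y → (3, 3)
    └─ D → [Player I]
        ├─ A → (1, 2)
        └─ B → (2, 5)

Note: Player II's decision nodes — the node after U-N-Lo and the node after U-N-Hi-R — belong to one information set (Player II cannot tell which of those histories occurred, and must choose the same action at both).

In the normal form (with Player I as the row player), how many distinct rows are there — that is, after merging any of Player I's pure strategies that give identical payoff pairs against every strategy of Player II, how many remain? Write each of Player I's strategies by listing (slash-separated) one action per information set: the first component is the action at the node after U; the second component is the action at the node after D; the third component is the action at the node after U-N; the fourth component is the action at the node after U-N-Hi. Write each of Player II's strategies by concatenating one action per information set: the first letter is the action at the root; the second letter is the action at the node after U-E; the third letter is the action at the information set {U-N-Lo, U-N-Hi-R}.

8

Player I has 16 pure strategies: E/A/Lo/C, E/A/Lo/R, E/A/Hi/C, E/A/Hi/R, E/B/Lo/C, E/B/Lo/R, E/B/Hi/C, E/B/Hi/R, N/A/Lo/C, N/A/Lo/R, N/A/Hi/C, N/A/Hi/R, N/B/Lo/C, N/B/Lo/R, N/B/Hi/C, N/B/Hi/R. Columns: UHx, UHy, UTx, UTy, DHx, DHy, DTx, DTy.
{E/A/Lo/C, E/A/Lo/R, E/A/Hi/C, E/A/Hi/R} → row (5,4) (5,4) (2,0) (2,0) (1,2) (1,2) (1,2) (1,2)
{E/B/Lo/C, E/B/Lo/R, E/B/Hi/C, E/B/Hi/R} → row (5,4) (5,4) (2,0) (2,0) (2,5) (2,5) (2,5) (2,5)
{N/A/Lo/C, N/A/Lo/R} → row (0,0) (4,6) (0,0) (4,6) (1,2) (1,2) (1,2) (1,2)
{N/A/Hi/C} → row (4,2) (4,2) (4,2) (4,2) (1,2) (1,2) (1,2) (1,2)
{N/A/Hi/R} → row (1,3) (3,3) (1,3) (3,3) (1,2) (1,2) (1,2) (1,2)
{N/B/Lo/C, N/B/Lo/R} → row (0,0) (4,6) (0,0) (4,6) (2,5) (2,5) (2,5) (2,5)
{N/B/Hi/C} → row (4,2) (4,2) (4,2) (4,2) (2,5) (2,5) (2,5) (2,5)
{N/B/Hi/R} → row (1,3) (3,3) (1,3) (3,3) (2,5) (2,5) (2,5) (2,5)
That's 8 distinct rows out of 16 strategies.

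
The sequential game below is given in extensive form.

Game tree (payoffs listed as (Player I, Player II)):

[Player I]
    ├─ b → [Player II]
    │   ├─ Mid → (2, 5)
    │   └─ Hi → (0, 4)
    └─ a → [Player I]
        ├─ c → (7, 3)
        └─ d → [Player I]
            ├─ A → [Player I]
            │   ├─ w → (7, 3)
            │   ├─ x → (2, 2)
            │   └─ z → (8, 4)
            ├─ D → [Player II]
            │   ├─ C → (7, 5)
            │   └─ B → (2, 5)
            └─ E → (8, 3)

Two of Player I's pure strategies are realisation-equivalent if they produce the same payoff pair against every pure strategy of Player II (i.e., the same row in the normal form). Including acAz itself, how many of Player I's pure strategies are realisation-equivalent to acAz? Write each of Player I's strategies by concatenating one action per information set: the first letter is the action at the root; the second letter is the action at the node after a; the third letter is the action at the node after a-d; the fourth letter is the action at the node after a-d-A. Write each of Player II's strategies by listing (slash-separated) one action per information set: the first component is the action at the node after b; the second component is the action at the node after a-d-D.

10

Row for acAz (columns Mid/C, Mid/B, Hi/C, Hi/B): (7,3) (7,3) (7,3) (7,3).
Under acAz, Player I's choice at the node after a-d and at the node after a-d-A can never be reached regardless of what Player II does, so varying those choices leaves every outcome unchanged.
Holding the reachable choices fixed and varying the unreachable ones freely already gives 3 × 3 = 9 equivalent strategies.
Checking the remaining rows, adAw also happen to give the same payoffs in every column, bringing the total to 10: acAw, acAx, acAz, acDw, acDx, acDz, acEw, acEx, acEz, adAw.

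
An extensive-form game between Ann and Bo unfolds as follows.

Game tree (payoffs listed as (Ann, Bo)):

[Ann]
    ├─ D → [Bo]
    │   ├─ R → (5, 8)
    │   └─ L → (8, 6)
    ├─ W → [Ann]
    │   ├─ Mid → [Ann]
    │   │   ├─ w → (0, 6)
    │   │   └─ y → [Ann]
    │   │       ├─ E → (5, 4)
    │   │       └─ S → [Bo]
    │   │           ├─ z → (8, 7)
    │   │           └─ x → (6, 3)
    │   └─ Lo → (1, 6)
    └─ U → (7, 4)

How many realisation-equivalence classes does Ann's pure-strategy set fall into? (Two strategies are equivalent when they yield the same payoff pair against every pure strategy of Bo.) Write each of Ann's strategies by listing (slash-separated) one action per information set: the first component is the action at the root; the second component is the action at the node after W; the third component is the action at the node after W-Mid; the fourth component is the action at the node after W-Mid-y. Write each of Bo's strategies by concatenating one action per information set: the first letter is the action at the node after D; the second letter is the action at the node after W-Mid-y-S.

6

Ann has 24 pure strategies: D/Mid/w/E, D/Mid/w/S, D/Mid/y/E, D/Mid/y/S, D/Lo/w/E, D/Lo/w/S, D/Lo/y/E, D/Lo/y/S, W/Mid/w/E, W/Mid/w/S, W/Mid/y/E, W/Mid/y/S, W/Lo/w/E, W/Lo/w/S, W/Lo/y/E, W/Lo/y/S, U/Mid/w/E, U/Mid/w/S, U/Mid/y/E, U/Mid/y/S, U/Lo/w/E, U/Lo/w/S, U/Lo/y/E, U/Lo/y/S. Columns: Rz, Rx, Lz, Lx.
{D/Mid/w/E, D/Mid/w/S, D/Mid/y/E, D/Mid/y/S, D/Lo/w/E, D/Lo/w/S, D/Lo/y/E, D/Lo/y/S} → row (5,8) (5,8) (8,6) (8,6)
{W/Mid/w/E, W/Mid/w/S} → row (0,6) (0,6) (0,6) (0,6)
{W/Mid/y/E} → row (5,4) (5,4) (5,4) (5,4)
{W/Mid/y/S} → row (8,7) (6,3) (8,7) (6,3)
{W/Lo/w/E, W/Lo/w/S, W/Lo/y/E, W/Lo/y/S} → row (1,6) (1,6) (1,6) (1,6)
{U/Mid/w/E, U/Mid/w/S, U/Mid/y/E, U/Mid/y/S, U/Lo/w/E, U/Lo/w/S, U/Lo/y/E, U/Lo/y/S} → row (7,4) (7,4) (7,4) (7,4)
That's 6 distinct rows out of 24 strategies.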